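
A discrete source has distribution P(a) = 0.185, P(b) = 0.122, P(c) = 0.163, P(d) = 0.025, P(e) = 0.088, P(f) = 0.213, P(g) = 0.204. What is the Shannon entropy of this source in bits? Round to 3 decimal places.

H = −Σ pᵢ log₂ pᵢ.
−0.185·log₂(0.185) = 0.4504
−0.122·log₂(0.122) = 0.3703
−0.163·log₂(0.163) = 0.4266
−0.025·log₂(0.025) = 0.1330
−0.088·log₂(0.088) = 0.3086
−0.213·log₂(0.213) = 0.4752
−0.204·log₂(0.204) = 0.4678
Sum ≈ 2.6319 → 2.632 bits.

2.632 bits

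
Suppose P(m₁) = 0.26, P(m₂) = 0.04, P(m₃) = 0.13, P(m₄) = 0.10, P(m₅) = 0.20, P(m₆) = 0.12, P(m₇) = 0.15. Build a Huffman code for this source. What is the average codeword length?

2.68 bits/symbol

Repeatedly combine the two least-probable nodes; the expected code length is the sum of the merged weights.
merge 1/25 + 1/10 → 7/50
merge 3/25 + 13/100 → 1/4
merge 7/50 + 3/20 → 29/100
merge 1/5 + 1/4 → 9/20
merge 13/50 + 29/100 → 11/20
merge 9/20 + 11/20 → 1
L = 7/50 + 1/4 + 29/100 + 9/20 + 11/20 + 1 = 67/25 = 2.68 bits/symbol.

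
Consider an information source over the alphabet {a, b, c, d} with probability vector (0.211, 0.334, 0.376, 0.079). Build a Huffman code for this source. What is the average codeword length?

Repeatedly combine the two least-probable nodes; the expected code length is the sum of the merged weights.
merge 79/1000 + 211/1000 → 29/100
merge 29/100 + 167/500 → 78/125
merge 47/125 + 78/125 → 1
L = 29/100 + 78/125 + 1 = 957/500 = 1.914 bits/symbol.

1.914 bits/symbol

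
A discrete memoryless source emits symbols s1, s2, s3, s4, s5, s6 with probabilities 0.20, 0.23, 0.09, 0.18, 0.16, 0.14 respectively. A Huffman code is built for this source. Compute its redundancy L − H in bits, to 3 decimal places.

0.040 bits

Entropy H = −Σ p log₂ p ≈ 2.5301 bits.
Huffman merges: 9/100+7/50→23/100; 4/25+9/50→17/50; 1/5+23/100→43/100; 23/100+17/50→57/100; 43/100+57/100→1. L = 257/100 ≈ 2.5700.
L − H = 2.5700 − 2.5301 = 0.040 bits.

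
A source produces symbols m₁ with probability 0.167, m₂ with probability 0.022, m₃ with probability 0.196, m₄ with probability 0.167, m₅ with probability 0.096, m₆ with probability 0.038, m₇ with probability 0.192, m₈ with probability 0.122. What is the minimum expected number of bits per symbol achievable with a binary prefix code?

Repeatedly combine the two least-probable nodes; the expected code length is the sum of the merged weights.
merge 11/500 + 19/500 → 3/50
merge 3/50 + 12/125 → 39/250
merge 61/500 + 39/250 → 139/500
merge 167/1000 + 167/1000 → 167/500
merge 24/125 + 49/250 → 97/250
merge 139/500 + 167/500 → 153/250
merge 97/250 + 153/250 → 1
L = 3/50 + 39/250 + 139/500 + 167/500 + 97/250 + 153/250 + 1 = 707/250 = 2.828 bits/symbol.

2.828 bits/symbol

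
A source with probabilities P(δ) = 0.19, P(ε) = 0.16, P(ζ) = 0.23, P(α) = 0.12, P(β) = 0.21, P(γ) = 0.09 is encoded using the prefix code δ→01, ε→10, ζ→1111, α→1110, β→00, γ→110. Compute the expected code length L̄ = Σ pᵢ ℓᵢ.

L̄ = Σ pᵢ·ℓᵢ = 0.19·2 + 0.16·2 + 0.23·4 + 0.12·4 + 0.21·2 + 0.09·3 = 2.79 bits/symbol.

2.79 bits/symbol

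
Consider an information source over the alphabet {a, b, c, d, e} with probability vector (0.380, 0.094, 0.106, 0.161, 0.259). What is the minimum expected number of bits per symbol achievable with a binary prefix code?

Repeatedly combine the two least-probable nodes; the expected code length is the sum of the merged weights.
merge 47/500 + 53/500 → 1/5
merge 161/1000 + 1/5 → 361/1000
merge 259/1000 + 361/1000 → 31/50
merge 19/50 + 31/50 → 1
L = 1/5 + 361/1000 + 31/50 + 1 = 2181/1000 = 2.181 bits/symbol.

2.181 bits/symbol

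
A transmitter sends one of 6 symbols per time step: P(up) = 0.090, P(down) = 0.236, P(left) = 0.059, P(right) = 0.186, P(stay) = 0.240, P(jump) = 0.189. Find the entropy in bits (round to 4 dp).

H = −Σ pᵢ log₂ pᵢ.
−0.090·log₂(0.090) = 0.3127
−0.236·log₂(0.236) = 0.4916
−0.059·log₂(0.059) = 0.2409
−0.186·log₂(0.186) = 0.4514
−0.240·log₂(0.240) = 0.4941
−0.189·log₂(0.189) = 0.4543
Sum ≈ 2.4449 → 2.4449 bits.

2.4449 bits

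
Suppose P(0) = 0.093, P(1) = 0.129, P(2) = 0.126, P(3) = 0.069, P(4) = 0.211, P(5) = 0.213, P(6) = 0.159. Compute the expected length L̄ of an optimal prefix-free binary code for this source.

2.738 bits/symbol

Repeatedly combine the two least-probable nodes; the expected code length is the sum of the merged weights.
merge 69/1000 + 93/1000 → 81/500
merge 63/500 + 129/1000 → 51/200
merge 159/1000 + 81/500 → 321/1000
merge 211/1000 + 213/1000 → 53/125
merge 51/200 + 321/1000 → 72/125
merge 53/125 + 72/125 → 1
L = 81/500 + 51/200 + 321/1000 + 53/125 + 72/125 + 1 = 1369/500 = 2.738 bits/symbol.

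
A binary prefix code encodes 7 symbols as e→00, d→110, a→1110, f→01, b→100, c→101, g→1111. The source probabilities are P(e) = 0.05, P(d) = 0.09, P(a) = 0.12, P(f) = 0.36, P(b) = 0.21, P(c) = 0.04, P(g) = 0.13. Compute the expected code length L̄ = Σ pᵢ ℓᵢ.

L̄ = Σ pᵢ·ℓᵢ = 0.05·2 + 0.09·3 + 0.12·4 + 0.36·2 + 0.21·3 + 0.04·3 + 0.13·4 = 2.84 bits/symbol.

2.84 bits/symbol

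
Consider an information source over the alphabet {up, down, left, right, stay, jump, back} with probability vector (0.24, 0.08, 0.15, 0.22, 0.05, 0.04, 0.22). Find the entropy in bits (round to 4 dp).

2.5592 bits

H = −Σ pᵢ log₂ pᵢ.
−0.24·log₂(0.24) = 0.4941
−0.08·log₂(0.08) = 0.2915
−0.15·log₂(0.15) = 0.4105
−0.22·log₂(0.22) = 0.4806
−0.05·log₂(0.05) = 0.2161
−0.04·log₂(0.04) = 0.1858
−0.22·log₂(0.22) = 0.4806
Sum ≈ 2.5592 → 2.5592 bits.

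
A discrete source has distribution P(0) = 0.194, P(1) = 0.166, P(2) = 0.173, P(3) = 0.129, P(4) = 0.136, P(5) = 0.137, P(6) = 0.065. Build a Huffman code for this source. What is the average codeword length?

Repeatedly combine the two least-probable nodes; the expected code length is the sum of the merged weights.
merge 13/200 + 129/1000 → 97/500
merge 17/125 + 137/1000 → 273/1000
merge 83/500 + 173/1000 → 339/1000
merge 97/500 + 97/500 → 97/250
merge 273/1000 + 339/1000 → 153/250
merge 97/250 + 153/250 → 1
L = 97/500 + 273/1000 + 339/1000 + 97/250 + 153/250 + 1 = 1403/500 = 2.806 bits/symbol.

2.806 bits/symbol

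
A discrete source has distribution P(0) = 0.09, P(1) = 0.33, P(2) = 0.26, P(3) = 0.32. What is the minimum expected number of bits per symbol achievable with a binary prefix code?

Repeatedly combine the two least-probable nodes; the expected code length is the sum of the merged weights.
merge 9/100 + 13/50 → 7/20
merge 8/25 + 33/100 → 13/20
merge 7/20 + 13/20 → 1
L = 7/20 + 13/20 + 1 = 2 bits/symbol.

2 bits/symbol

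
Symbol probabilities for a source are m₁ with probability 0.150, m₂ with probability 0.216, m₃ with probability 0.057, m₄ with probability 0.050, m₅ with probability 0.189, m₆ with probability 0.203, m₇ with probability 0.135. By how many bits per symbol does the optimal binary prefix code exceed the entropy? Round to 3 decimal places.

0.037 bits

Entropy H = −Σ p log₂ p ≈ 2.6510 bits.
Huffman merges: 1/20+57/1000→107/1000; 107/1000+27/200→121/500; 3/20+189/1000→339/1000; 203/1000+27/125→419/1000; 121/500+339/1000→581/1000; 419/1000+581/1000→1. L = 336/125 ≈ 2.6880.
L − H = 2.6880 − 2.6510 = 0.037 bits.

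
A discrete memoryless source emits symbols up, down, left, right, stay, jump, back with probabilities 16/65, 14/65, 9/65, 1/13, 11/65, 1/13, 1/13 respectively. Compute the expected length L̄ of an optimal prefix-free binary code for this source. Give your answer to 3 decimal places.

2.692 bits/symbol

Repeatedly combine the two least-probable nodes; the expected code length is the sum of the merged weights.
merge 1/13 + 1/13 → 2/13
merge 1/13 + 9/65 → 14/65
merge 2/13 + 11/65 → 21/65
merge 14/65 + 14/65 → 28/65
merge 16/65 + 21/65 → 37/65
merge 28/65 + 37/65 → 1
L = 2/13 + 14/65 + 21/65 + 28/65 + 37/65 + 1 = 35/13 ≈ 2.692 bits/symbol.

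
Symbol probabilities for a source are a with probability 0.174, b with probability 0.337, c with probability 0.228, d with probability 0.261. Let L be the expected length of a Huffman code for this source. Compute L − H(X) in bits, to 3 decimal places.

0.040 bits

Entropy H = −Σ p log₂ p ≈ 1.9599 bits.
Huffman merges: 87/500+57/250→201/500; 261/1000+337/1000→299/500; 201/500+299/500→1. L = 2 ≈ 2.0000.
L − H = 2.0000 − 1.9599 = 0.040 bits.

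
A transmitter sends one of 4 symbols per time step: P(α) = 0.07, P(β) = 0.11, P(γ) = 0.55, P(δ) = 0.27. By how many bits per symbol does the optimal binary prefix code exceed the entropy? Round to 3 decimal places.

Entropy H = −Σ p log₂ p ≈ 1.6032 bits.
Huffman merges: 7/100+11/100→9/50; 9/50+27/100→9/20; 9/20+11/20→1. L = 163/100 ≈ 1.6300.
L − H = 1.6300 − 1.6032 = 0.027 bits.

0.027 bits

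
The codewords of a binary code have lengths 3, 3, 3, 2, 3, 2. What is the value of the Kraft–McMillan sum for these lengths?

With common denominator 2^3 = 8: Σ 2^(−ℓᵢ) = 1/8 + 1/8 + 1/8 + 2/8 + 1/8 + 2/8 = 8/8 = 1.

1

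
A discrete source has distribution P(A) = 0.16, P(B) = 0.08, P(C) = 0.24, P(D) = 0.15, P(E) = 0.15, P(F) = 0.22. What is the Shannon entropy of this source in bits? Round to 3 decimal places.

H = −Σ pᵢ log₂ pᵢ.
−0.16·log₂(0.16) = 0.4230
−0.08·log₂(0.08) = 0.2915
−0.24·log₂(0.24) = 0.4941
−0.15·log₂(0.15) = 0.4105
−0.15·log₂(0.15) = 0.4105
−0.22·log₂(0.22) = 0.4806
Sum ≈ 2.5103 → 2.510 bits.

2.510 bits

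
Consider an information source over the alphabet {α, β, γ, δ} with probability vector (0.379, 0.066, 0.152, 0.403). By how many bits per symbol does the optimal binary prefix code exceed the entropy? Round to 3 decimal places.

Entropy H = −Σ p log₂ p ≈ 1.7308 bits.
Huffman merges: 33/500+19/125→109/500; 109/500+379/1000→597/1000; 403/1000+597/1000→1. L = 363/200 ≈ 1.8150.
L − H = 1.8150 − 1.7308 = 0.084 bits.

0.084 bits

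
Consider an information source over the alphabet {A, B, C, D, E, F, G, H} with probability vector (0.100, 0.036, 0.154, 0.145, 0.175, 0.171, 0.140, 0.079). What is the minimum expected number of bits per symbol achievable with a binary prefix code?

2.94 bits/symbol

Repeatedly combine the two least-probable nodes; the expected code length is the sum of the merged weights.
merge 9/250 + 79/1000 → 23/200
merge 1/10 + 23/200 → 43/200
merge 7/50 + 29/200 → 57/200
merge 77/500 + 171/1000 → 13/40
merge 7/40 + 43/200 → 39/100
merge 57/200 + 13/40 → 61/100
merge 39/100 + 61/100 → 1
L = 23/200 + 43/200 + 57/200 + 13/40 + 39/100 + 61/100 + 1 = 147/50 = 2.94 bits/symbol.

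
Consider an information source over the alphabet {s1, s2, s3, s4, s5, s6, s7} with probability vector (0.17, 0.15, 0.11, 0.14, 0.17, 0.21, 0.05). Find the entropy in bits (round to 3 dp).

H = −Σ pᵢ log₂ pᵢ.
−0.17·log₂(0.17) = 0.4346
−0.15·log₂(0.15) = 0.4105
−0.11·log₂(0.11) = 0.3503
−0.14·log₂(0.14) = 0.3971
−0.17·log₂(0.17) = 0.4346
−0.21·log₂(0.21) = 0.4728
−0.05·log₂(0.05) = 0.2161
Sum ≈ 2.7160 → 2.716 bits.

2.716 bits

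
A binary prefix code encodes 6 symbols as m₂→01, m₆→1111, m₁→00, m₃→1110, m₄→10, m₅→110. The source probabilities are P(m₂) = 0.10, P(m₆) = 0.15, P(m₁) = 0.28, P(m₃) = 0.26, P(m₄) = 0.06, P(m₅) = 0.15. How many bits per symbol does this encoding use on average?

L̄ = Σ pᵢ·ℓᵢ = 0.10·2 + 0.15·4 + 0.28·2 + 0.26·4 + 0.06·2 + 0.15·3 = 2.97 bits/symbol.

2.97 bits/symbol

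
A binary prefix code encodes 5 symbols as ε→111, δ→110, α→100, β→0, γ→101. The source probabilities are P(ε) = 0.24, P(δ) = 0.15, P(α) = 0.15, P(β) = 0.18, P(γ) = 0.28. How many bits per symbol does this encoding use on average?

2.64 bits/symbol

L̄ = Σ pᵢ·ℓᵢ = 0.24·3 + 0.15·3 + 0.15·3 + 0.18·1 + 0.28·3 = 2.64 bits/symbol.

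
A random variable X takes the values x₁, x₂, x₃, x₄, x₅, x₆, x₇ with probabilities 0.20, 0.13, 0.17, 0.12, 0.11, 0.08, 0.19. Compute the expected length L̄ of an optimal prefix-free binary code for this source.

Repeatedly combine the two least-probable nodes; the expected code length is the sum of the merged weights.
merge 2/25 + 11/100 → 19/100
merge 3/25 + 13/100 → 1/4
merge 17/100 + 19/100 → 9/25
merge 19/100 + 1/5 → 39/100
merge 1/4 + 9/25 → 61/100
merge 39/100 + 61/100 → 1
L = 19/100 + 1/4 + 9/25 + 39/100 + 61/100 + 1 = 14/5 = 2.8 bits/symbol.

2.8 bits/symbol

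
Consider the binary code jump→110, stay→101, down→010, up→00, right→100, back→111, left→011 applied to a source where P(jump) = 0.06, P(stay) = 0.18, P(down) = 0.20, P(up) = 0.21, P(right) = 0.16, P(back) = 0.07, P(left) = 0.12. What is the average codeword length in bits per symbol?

2.79 bits/symbol

L̄ = Σ pᵢ·ℓᵢ = 0.06·3 + 0.18·3 + 0.20·3 + 0.21·2 + 0.16·3 + 0.07·3 + 0.12·3 = 2.79 bits/symbol.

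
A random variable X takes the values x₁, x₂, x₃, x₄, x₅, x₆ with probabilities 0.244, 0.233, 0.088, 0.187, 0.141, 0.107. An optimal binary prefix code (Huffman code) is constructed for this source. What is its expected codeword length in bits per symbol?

Repeatedly combine the two least-probable nodes; the expected code length is the sum of the merged weights.
merge 11/125 + 107/1000 → 39/200
merge 141/1000 + 187/1000 → 41/125
merge 39/200 + 233/1000 → 107/250
merge 61/250 + 41/125 → 143/250
merge 107/250 + 143/250 → 1
L = 39/200 + 41/125 + 107/250 + 143/250 + 1 = 2523/1000 = 2.523 bits/symbol.

2.523 bits/symbol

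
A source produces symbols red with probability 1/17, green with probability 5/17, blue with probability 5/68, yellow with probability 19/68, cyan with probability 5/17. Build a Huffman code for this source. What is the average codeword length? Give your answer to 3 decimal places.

Repeatedly combine the two least-probable nodes; the expected code length is the sum of the merged weights.
merge 1/17 + 5/68 → 9/68
merge 9/68 + 19/68 → 7/17
merge 5/17 + 5/17 → 10/17
merge 7/17 + 10/17 → 1
L = 9/68 + 7/17 + 10/17 + 1 = 145/68 ≈ 2.132 bits/symbol.

2.132 bits/symbol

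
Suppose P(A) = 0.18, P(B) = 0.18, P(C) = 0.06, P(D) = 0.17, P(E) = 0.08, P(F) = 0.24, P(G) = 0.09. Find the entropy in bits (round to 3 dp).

H = −Σ pᵢ log₂ pᵢ.
−0.18·log₂(0.18) = 0.4453
−0.18·log₂(0.18) = 0.4453
−0.06·log₂(0.06) = 0.2435
−0.17·log₂(0.17) = 0.4346
−0.08·log₂(0.08) = 0.2915
−0.24·log₂(0.24) = 0.4941
−0.09·log₂(0.09) = 0.3127
Sum ≈ 2.6670 → 2.667 bits.

2.667 bits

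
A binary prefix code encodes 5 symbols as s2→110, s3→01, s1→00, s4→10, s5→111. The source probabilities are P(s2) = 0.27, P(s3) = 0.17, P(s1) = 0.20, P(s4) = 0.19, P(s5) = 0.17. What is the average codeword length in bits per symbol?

L̄ = Σ pᵢ·ℓᵢ = 0.27·3 + 0.17·2 + 0.20·2 + 0.19·2 + 0.17·3 = 2.44 bits/symbol.

2.44 bits/symbol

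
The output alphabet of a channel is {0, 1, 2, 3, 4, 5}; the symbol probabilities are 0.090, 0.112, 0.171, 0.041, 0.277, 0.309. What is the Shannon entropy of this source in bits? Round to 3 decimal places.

H = −Σ pᵢ log₂ pᵢ.
−0.090·log₂(0.090) = 0.3127
−0.112·log₂(0.112) = 0.3537
−0.171·log₂(0.171) = 0.4357
−0.041·log₂(0.041) = 0.1889
−0.277·log₂(0.277) = 0.5130
−0.309·log₂(0.309) = 0.5235
Sum ≈ 2.3276 → 2.328 bits.

2.328 bits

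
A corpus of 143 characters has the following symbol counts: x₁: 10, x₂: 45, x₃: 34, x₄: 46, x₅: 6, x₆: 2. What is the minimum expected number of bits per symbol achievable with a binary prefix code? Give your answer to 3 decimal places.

Probabilities are the counts divided by 143.
Repeatedly combine the two least-probable nodes; the expected code length is the sum of the merged weights.
merge 2/143 + 6/143 → 8/143
merge 8/143 + 10/143 → 18/143
merge 18/143 + 34/143 → 4/11
merge 45/143 + 46/143 → 7/11
merge 4/11 + 7/11 → 1
L = 8/143 + 18/143 + 4/11 + 7/11 + 1 = 24/11 ≈ 2.182 bits/symbol.

2.182 bits/symbol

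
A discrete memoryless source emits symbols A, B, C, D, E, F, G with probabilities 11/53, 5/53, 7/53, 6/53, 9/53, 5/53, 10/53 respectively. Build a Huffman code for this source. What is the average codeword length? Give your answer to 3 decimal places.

2.792 bits/symbol

Repeatedly combine the two least-probable nodes; the expected code length is the sum of the merged weights.
merge 5/53 + 5/53 → 10/53
merge 6/53 + 7/53 → 13/53
merge 9/53 + 10/53 → 19/53
merge 10/53 + 11/53 → 21/53
merge 13/53 + 19/53 → 32/53
merge 21/53 + 32/53 → 1
L = 10/53 + 13/53 + 19/53 + 21/53 + 32/53 + 1 = 148/53 ≈ 2.792 bits/symbol.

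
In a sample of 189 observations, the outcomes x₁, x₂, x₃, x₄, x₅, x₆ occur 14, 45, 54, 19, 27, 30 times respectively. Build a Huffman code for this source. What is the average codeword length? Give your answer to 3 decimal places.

Probabilities are the counts divided by 189.
Repeatedly combine the two least-probable nodes; the expected code length is the sum of the merged weights.
merge 2/27 + 19/189 → 11/63
merge 1/7 + 10/63 → 19/63
merge 11/63 + 5/21 → 26/63
merge 2/7 + 19/63 → 37/63
merge 26/63 + 37/63 → 1
L = 11/63 + 19/63 + 26/63 + 37/63 + 1 = 52/21 ≈ 2.476 bits/symbol.

2.476 bits/symbol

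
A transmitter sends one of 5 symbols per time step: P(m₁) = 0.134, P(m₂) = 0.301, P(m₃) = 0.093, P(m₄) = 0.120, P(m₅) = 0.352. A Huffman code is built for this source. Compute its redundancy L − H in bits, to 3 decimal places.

0.082 bits

Entropy H = −Σ p log₂ p ≈ 2.1259 bits.
Huffman merges: 93/1000+3/25→213/1000; 67/500+213/1000→347/1000; 301/1000+347/1000→81/125; 44/125+81/125→1. L = 276/125 ≈ 2.2080.
L − H = 2.2080 − 2.1259 = 0.082 bits.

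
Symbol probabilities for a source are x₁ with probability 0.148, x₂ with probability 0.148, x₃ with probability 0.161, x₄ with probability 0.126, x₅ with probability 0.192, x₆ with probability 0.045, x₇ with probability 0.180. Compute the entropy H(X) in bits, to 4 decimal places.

H = −Σ pᵢ log₂ pᵢ.
−0.148·log₂(0.148) = 0.4079
−0.148·log₂(0.148) = 0.4079
−0.161·log₂(0.161) = 0.4242
−0.126·log₂(0.126) = 0.3766
−0.192·log₂(0.192) = 0.4571
−0.045·log₂(0.045) = 0.2013
−0.180·log₂(0.180) = 0.4453
Sum ≈ 2.7204 → 2.7204 bits.

2.7204 bits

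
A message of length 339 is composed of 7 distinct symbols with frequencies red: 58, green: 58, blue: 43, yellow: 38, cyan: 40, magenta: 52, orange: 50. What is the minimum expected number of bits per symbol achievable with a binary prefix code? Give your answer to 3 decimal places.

Probabilities are the counts divided by 339.
Repeatedly combine the two least-probable nodes; the expected code length is the sum of the merged weights.
merge 38/339 + 40/339 → 26/113
merge 43/339 + 50/339 → 31/113
merge 52/339 + 58/339 → 110/339
merge 58/339 + 26/113 → 136/339
merge 31/113 + 110/339 → 203/339
merge 136/339 + 203/339 → 1
L = 26/113 + 31/113 + 110/339 + 136/339 + 203/339 + 1 = 959/339 ≈ 2.829 bits/symbol.

2.829 bits/symbol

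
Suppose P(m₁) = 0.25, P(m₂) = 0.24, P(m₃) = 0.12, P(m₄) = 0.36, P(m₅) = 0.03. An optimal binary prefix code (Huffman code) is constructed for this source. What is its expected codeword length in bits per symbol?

Repeatedly combine the two least-probable nodes; the expected code length is the sum of the merged weights.
merge 3/100 + 3/25 → 3/20
merge 3/20 + 6/25 → 39/100
merge 1/4 + 9/25 → 61/100
merge 39/100 + 61/100 → 1
L = 3/20 + 39/100 + 61/100 + 1 = 43/20 = 2.15 bits/symbol.

2.15 bits/symbol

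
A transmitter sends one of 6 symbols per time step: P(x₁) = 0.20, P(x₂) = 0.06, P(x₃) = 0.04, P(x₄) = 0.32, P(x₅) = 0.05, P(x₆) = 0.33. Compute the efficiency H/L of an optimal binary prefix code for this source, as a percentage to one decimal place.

96.6%

Entropy H = −Σ p log₂ p ≈ 2.1636 bits.
Huffman merges: 1/25+1/20→9/100; 3/50+9/100→3/20; 3/20+1/5→7/20; 8/25+33/100→13/20; 7/20+13/20→1. L = 56/25 ≈ 2.2400.
Efficiency = H/L = 2.1636/2.2400 = 96.6%.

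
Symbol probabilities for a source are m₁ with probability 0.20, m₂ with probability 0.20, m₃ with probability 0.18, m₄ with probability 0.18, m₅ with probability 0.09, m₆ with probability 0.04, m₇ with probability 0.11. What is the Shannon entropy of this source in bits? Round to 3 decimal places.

H = −Σ pᵢ log₂ pᵢ.
−0.20·log₂(0.20) = 0.4644
−0.20·log₂(0.20) = 0.4644
−0.18·log₂(0.18) = 0.4453
−0.18·log₂(0.18) = 0.4453
−0.09·log₂(0.09) = 0.3127
−0.04·log₂(0.04) = 0.1858
−0.11·log₂(0.11) = 0.3503
Sum ≈ 2.6681 → 2.668 bits.

2.668 bits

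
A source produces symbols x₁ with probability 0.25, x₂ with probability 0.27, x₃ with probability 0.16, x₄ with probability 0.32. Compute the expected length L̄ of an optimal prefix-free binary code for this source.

2 bits/symbol

Repeatedly combine the two least-probable nodes; the expected code length is the sum of the merged weights.
merge 4/25 + 1/4 → 41/100
merge 27/100 + 8/25 → 59/100
merge 41/100 + 59/100 → 1
L = 41/100 + 59/100 + 1 = 2 bits/symbol.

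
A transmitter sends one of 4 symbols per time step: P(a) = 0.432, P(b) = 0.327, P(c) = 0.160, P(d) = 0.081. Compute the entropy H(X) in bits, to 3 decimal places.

1.767 bits

H = −Σ pᵢ log₂ pᵢ.
−0.432·log₂(0.432) = 0.5231
−0.327·log₂(0.327) = 0.5273
−0.160·log₂(0.160) = 0.4230
−0.081·log₂(0.081) = 0.2937
Sum ≈ 1.7672 → 1.767 bits.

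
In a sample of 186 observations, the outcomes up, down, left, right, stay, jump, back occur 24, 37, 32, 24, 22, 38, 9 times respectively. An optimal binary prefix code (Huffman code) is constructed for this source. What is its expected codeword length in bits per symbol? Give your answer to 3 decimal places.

Probabilities are the counts divided by 186.
Repeatedly combine the two least-probable nodes; the expected code length is the sum of the merged weights.
merge 3/62 + 11/93 → 1/6
merge 4/31 + 4/31 → 8/31
merge 1/6 + 16/93 → 21/62
merge 37/186 + 19/93 → 25/62
merge 8/31 + 21/62 → 37/62
merge 25/62 + 37/62 → 1
L = 1/6 + 8/31 + 21/62 + 25/62 + 37/62 + 1 = 257/93 ≈ 2.763 bits/symbol.

2.763 bits/symbol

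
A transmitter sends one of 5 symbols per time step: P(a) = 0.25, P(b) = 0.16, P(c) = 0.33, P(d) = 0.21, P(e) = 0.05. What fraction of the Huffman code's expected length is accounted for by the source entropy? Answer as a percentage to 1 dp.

Entropy H = −Σ p log₂ p ≈ 2.1398 bits.
Huffman merges: 1/20+4/25→21/100; 21/100+21/100→21/50; 1/4+33/100→29/50; 21/50+29/50→1. L = 221/100 ≈ 2.2100.
Efficiency = H/L = 2.1398/2.2100 = 96.8%.

96.8%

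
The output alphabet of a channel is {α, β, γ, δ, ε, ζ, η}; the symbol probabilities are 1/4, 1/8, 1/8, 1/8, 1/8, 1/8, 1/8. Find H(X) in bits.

Each probability is a power of 1/2, so log₂(1/p) is an integer.
H = Σ p·log₂(1/p) = 1/4·2 + 1/8·3 + 1/8·3 + 1/8·3 + 1/8·3 + 1/8·3 + 1/8·3 = 2.75 bits.

2.75 bits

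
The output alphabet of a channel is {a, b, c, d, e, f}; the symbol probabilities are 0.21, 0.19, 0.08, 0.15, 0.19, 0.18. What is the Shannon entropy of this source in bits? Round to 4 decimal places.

2.5306 bits

H = −Σ pᵢ log₂ pᵢ.
−0.21·log₂(0.21) = 0.4728
−0.19·log₂(0.19) = 0.4552
−0.08·log₂(0.08) = 0.2915
−0.15·log₂(0.15) = 0.4105
−0.19·log₂(0.19) = 0.4552
−0.18·log₂(0.18) = 0.4453
Sum ≈ 2.5306 → 2.5306 bits.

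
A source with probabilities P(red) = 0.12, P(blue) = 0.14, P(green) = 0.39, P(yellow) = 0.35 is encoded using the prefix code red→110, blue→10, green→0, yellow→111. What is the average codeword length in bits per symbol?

L̄ = Σ pᵢ·ℓᵢ = 0.12·3 + 0.14·2 + 0.39·1 + 0.35·3 = 2.08 bits/symbol.

2.08 bits/symbol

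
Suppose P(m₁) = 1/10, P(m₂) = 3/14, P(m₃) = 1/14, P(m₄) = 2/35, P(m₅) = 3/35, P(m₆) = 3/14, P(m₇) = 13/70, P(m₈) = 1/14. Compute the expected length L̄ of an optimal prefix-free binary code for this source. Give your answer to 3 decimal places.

Repeatedly combine the two least-probable nodes; the expected code length is the sum of the merged weights.
merge 2/35 + 1/14 → 9/70
merge 1/14 + 3/35 → 11/70
merge 1/10 + 9/70 → 8/35
merge 11/70 + 13/70 → 12/35
merge 3/14 + 3/14 → 3/7
merge 8/35 + 12/35 → 4/7
merge 3/7 + 4/7 → 1
L = 9/70 + 11/70 + 8/35 + 12/35 + 3/7 + 4/7 + 1 = 20/7 ≈ 2.857 bits/symbol.

2.857 bits/symbol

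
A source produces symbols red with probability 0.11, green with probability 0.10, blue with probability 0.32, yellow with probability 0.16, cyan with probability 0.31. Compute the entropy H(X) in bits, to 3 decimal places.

H = −Σ pᵢ log₂ pᵢ.
−0.11·log₂(0.11) = 0.3503
−0.10·log₂(0.10) = 0.3322
−0.32·log₂(0.32) = 0.5260
−0.16·log₂(0.16) = 0.4230
−0.31·log₂(0.31) = 0.5238
Sum ≈ 2.1553 → 2.155 bits.

2.155 bits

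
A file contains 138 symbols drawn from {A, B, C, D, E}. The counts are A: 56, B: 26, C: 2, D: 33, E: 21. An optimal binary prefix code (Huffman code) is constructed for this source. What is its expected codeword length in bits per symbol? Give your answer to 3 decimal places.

2.116 bits/symbol

Probabilities are the counts divided by 138.
Repeatedly combine the two least-probable nodes; the expected code length is the sum of the merged weights.
merge 1/69 + 7/46 → 1/6
merge 1/6 + 13/69 → 49/138
merge 11/46 + 49/138 → 41/69
merge 28/69 + 41/69 → 1
L = 1/6 + 49/138 + 41/69 + 1 = 146/69 ≈ 2.116 bits/symbol.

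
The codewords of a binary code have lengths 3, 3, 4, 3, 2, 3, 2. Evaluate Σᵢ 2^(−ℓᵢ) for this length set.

1.0625

With common denominator 2^4 = 16: Σ 2^(−ℓᵢ) = 2/16 + 2/16 + 1/16 + 2/16 + 4/16 + 2/16 + 4/16 = 17/16 = 1.0625.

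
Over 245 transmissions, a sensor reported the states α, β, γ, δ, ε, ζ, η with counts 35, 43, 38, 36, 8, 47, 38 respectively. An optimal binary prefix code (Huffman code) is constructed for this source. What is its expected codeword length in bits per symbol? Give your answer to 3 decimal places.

2.808 bits/symbol

Probabilities are the counts divided by 245.
Repeatedly combine the two least-probable nodes; the expected code length is the sum of the merged weights.
merge 8/245 + 1/7 → 43/245
merge 36/245 + 38/245 → 74/245
merge 38/245 + 43/245 → 81/245
merge 43/245 + 47/245 → 18/49
merge 74/245 + 81/245 → 31/49
merge 18/49 + 31/49 → 1
L = 43/245 + 74/245 + 81/245 + 18/49 + 31/49 + 1 = 688/245 ≈ 2.808 bits/symbol.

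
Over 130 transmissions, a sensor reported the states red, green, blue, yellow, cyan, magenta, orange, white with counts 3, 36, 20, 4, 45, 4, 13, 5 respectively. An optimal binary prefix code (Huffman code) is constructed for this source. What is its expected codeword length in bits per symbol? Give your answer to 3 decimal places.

2.469 bits/symbol

Probabilities are the counts divided by 130.
Repeatedly combine the two least-probable nodes; the expected code length is the sum of the merged weights.
merge 3/130 + 2/65 → 7/130
merge 2/65 + 1/26 → 9/130
merge 7/130 + 9/130 → 8/65
merge 1/10 + 8/65 → 29/130
merge 2/13 + 29/130 → 49/130
merge 18/65 + 9/26 → 81/130
merge 49/130 + 81/130 → 1
L = 7/130 + 9/130 + 8/65 + 29/130 + 49/130 + 81/130 + 1 = 321/130 ≈ 2.469 bits/symbol.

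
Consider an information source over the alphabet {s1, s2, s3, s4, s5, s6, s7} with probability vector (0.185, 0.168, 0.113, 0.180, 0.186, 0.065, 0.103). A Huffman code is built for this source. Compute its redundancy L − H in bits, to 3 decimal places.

Entropy H = −Σ p log₂ p ≈ 2.7289 bits.
Huffman merges: 13/200+103/1000→21/125; 113/1000+21/125→281/1000; 21/125+9/50→87/250; 37/200+93/500→371/1000; 281/1000+87/250→629/1000; 371/1000+629/1000→1. L = 2797/1000 ≈ 2.7970.
L − H = 2.7970 − 2.7289 = 0.068 bits.

0.068 bits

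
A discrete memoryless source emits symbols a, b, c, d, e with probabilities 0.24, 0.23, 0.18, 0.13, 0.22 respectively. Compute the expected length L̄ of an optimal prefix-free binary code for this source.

Repeatedly combine the two least-probable nodes; the expected code length is the sum of the merged weights.
merge 13/100 + 9/50 → 31/100
merge 11/50 + 23/100 → 9/20
merge 6/25 + 31/100 → 11/20
merge 9/20 + 11/20 → 1
L = 31/100 + 9/20 + 11/20 + 1 = 231/100 = 2.31 bits/symbol.

2.31 bits/symbol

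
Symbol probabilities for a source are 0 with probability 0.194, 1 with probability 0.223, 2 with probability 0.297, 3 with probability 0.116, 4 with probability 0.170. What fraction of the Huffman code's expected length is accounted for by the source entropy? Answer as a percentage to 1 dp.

Entropy H = −Σ p log₂ p ≈ 2.2570 bits.
Huffman merges: 29/250+17/100→143/500; 97/500+223/1000→417/1000; 143/500+297/1000→583/1000; 417/1000+583/1000→1. L = 1143/500 ≈ 2.2860.
Efficiency = H/L = 2.2570/2.2860 = 98.7%.

98.7%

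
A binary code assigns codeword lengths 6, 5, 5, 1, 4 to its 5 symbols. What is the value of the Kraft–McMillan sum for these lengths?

0.640625

With common denominator 2^6 = 64: Σ 2^(−ℓᵢ) = 1/64 + 2/64 + 2/64 + 32/64 + 4/64 = 41/64 = 0.640625.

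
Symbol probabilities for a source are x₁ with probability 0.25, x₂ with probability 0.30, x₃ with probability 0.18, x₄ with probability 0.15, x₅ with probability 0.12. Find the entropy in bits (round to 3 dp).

H = −Σ pᵢ log₂ pᵢ.
−0.25·log₂(0.25) = 0.5000
−0.30·log₂(0.30) = 0.5211
−0.18·log₂(0.18) = 0.4453
−0.15·log₂(0.15) = 0.4105
−0.12·log₂(0.12) = 0.3671
Sum ≈ 2.2440 → 2.244 bits.

2.244 bits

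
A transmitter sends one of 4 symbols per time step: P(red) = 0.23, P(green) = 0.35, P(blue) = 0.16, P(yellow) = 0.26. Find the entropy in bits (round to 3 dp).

1.946 bits

H = −Σ pᵢ log₂ pᵢ.
−0.23·log₂(0.23) = 0.4877
−0.35·log₂(0.35) = 0.5301
−0.16·log₂(0.16) = 0.4230
−0.26·log₂(0.26) = 0.5053
Sum ≈ 1.9461 → 1.946 bits.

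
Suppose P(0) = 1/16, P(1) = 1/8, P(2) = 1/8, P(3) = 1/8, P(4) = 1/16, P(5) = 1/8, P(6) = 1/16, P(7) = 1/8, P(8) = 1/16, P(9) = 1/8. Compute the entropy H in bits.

Each probability is a power of 1/2, so log₂(1/p) is an integer.
H = Σ p·log₂(1/p) = 1/16·4 + 1/8·3 + 1/8·3 + 1/8·3 + 1/16·4 + 1/8·3 + 1/16·4 + 1/8·3 + 1/16·4 + 1/8·3 = 3.25 bits.

3.25 bits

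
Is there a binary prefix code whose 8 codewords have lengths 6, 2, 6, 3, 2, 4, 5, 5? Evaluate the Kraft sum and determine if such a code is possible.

With common denominator 2^6 = 64: Σ 2^(−ℓᵢ) = 1/64 + 16/64 + 1/64 + 8/64 + 16/64 + 4/64 + 2/64 + 2/64 = 50/64 = 0.78125.
Kraft's inequality requires Σ ≤ 1; here Σ = 0.78125 ≤ 1, so such a prefix code exists.

0.78125; yes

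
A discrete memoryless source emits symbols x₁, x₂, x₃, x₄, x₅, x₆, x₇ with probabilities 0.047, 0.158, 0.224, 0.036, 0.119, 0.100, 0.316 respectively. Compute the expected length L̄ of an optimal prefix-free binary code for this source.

2.543 bits/symbol

Repeatedly combine the two least-probable nodes; the expected code length is the sum of the merged weights.
merge 9/250 + 47/1000 → 83/1000
merge 83/1000 + 1/10 → 183/1000
merge 119/1000 + 79/500 → 277/1000
merge 183/1000 + 28/125 → 407/1000
merge 277/1000 + 79/250 → 593/1000
merge 407/1000 + 593/1000 → 1
L = 83/1000 + 183/1000 + 277/1000 + 407/1000 + 593/1000 + 1 = 2543/1000 = 2.543 bits/symbol.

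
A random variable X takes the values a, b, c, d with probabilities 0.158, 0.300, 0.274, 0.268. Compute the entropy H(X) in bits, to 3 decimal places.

1.963 bits

H = −Σ pᵢ log₂ pᵢ.
−0.158·log₂(0.158) = 0.4206
−0.300·log₂(0.300) = 0.5211
−0.274·log₂(0.274) = 0.5118
−0.268·log₂(0.268) = 0.5091
Sum ≈ 1.9626 → 1.963 bits.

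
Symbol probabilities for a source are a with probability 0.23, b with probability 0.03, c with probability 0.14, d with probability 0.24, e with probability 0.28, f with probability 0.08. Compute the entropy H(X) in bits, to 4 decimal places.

2.3364 bits

H = −Σ pᵢ log₂ pᵢ.
−0.23·log₂(0.23) = 0.4877
−0.03·log₂(0.03) = 0.1518
−0.14·log₂(0.14) = 0.3971
−0.24·log₂(0.24) = 0.4941
−0.28·log₂(0.28) = 0.5142
−0.08·log₂(0.08) = 0.2915
Sum ≈ 2.3364 → 2.3364 bits.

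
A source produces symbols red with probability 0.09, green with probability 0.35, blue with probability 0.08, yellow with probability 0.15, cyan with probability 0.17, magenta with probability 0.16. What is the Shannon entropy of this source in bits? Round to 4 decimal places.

2.4024 bits

H = −Σ pᵢ log₂ pᵢ.
−0.09·log₂(0.09) = 0.3127
−0.35·log₂(0.35) = 0.5301
−0.08·log₂(0.08) = 0.2915
−0.15·log₂(0.15) = 0.4105
−0.17·log₂(0.17) = 0.4346
−0.16·log₂(0.16) = 0.4230
Sum ≈ 2.4024 → 2.4024 bits.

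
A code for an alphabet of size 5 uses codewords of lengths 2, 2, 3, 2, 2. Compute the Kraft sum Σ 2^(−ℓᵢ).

1.125

With common denominator 2^3 = 8: Σ 2^(−ℓᵢ) = 2/8 + 2/8 + 1/8 + 2/8 + 2/8 = 9/8 = 1.125.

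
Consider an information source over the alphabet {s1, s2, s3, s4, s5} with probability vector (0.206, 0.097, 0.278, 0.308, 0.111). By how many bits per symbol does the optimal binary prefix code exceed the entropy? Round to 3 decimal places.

0.023 bits

Entropy H = −Σ p log₂ p ≈ 2.1848 bits.
Huffman merges: 97/1000+111/1000→26/125; 103/500+26/125→207/500; 139/500+77/250→293/500; 207/500+293/500→1. L = 276/125 ≈ 2.2080.
L − H = 2.2080 − 2.1848 = 0.023 bits.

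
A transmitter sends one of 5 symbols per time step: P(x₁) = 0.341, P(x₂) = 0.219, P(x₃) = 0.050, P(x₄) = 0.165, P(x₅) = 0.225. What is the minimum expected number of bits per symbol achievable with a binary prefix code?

2.215 bits/symbol

Repeatedly combine the two least-probable nodes; the expected code length is the sum of the merged weights.
merge 1/20 + 33/200 → 43/200
merge 43/200 + 219/1000 → 217/500
merge 9/40 + 341/1000 → 283/500
merge 217/500 + 283/500 → 1
L = 43/200 + 217/500 + 283/500 + 1 = 443/200 = 2.215 bits/symbol.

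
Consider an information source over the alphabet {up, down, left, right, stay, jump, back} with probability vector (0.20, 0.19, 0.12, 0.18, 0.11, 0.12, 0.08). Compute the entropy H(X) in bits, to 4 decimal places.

H = −Σ pᵢ log₂ pᵢ.
−0.20·log₂(0.20) = 0.4644
−0.19·log₂(0.19) = 0.4552
−0.12·log₂(0.12) = 0.3671
−0.18·log₂(0.18) = 0.4453
−0.11·log₂(0.11) = 0.3503
−0.12·log₂(0.12) = 0.3671
−0.08·log₂(0.08) = 0.2915
Sum ≈ 2.7408 → 2.7408 bits.

2.7408 bits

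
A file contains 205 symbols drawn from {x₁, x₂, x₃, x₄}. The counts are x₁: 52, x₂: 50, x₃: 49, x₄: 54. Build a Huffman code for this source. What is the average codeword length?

2 bits/symbol

Probabilities are the counts divided by 205.
Repeatedly combine the two least-probable nodes; the expected code length is the sum of the merged weights.
merge 49/205 + 10/41 → 99/205
merge 52/205 + 54/205 → 106/205
merge 99/205 + 106/205 → 1
L = 99/205 + 106/205 + 1 = 2 bits/symbol.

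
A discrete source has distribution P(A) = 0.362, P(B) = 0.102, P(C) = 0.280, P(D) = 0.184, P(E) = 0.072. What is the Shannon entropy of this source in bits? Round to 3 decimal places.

2.103 bits

H = −Σ pᵢ log₂ pᵢ.
−0.362·log₂(0.362) = 0.5307
−0.102·log₂(0.102) = 0.3359
−0.280·log₂(0.280) = 0.5142
−0.184·log₂(0.184) = 0.4494
−0.072·log₂(0.072) = 0.2733
Sum ≈ 2.1035 → 2.103 bits.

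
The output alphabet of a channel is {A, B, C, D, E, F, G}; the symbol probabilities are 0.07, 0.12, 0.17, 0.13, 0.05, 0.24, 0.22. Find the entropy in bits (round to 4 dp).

2.6437 bits

H = −Σ pᵢ log₂ pᵢ.
−0.07·log₂(0.07) = 0.2686
−0.12·log₂(0.12) = 0.3671
−0.17·log₂(0.17) = 0.4346
−0.13·log₂(0.13) = 0.3826
−0.05·log₂(0.05) = 0.2161
−0.24·log₂(0.24) = 0.4941
−0.22·log₂(0.22) = 0.4806
Sum ≈ 2.6437 → 2.6437 bits.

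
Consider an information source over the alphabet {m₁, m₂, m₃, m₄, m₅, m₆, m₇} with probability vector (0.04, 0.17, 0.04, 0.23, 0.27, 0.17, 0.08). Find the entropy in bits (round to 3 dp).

2.530 bits

H = −Σ pᵢ log₂ pᵢ.
−0.04·log₂(0.04) = 0.1858
−0.17·log₂(0.17) = 0.4346
−0.04·log₂(0.04) = 0.1858
−0.23·log₂(0.23) = 0.4877
−0.27·log₂(0.27) = 0.5100
−0.17·log₂(0.17) = 0.4346
−0.08·log₂(0.08) = 0.2915
Sum ≈ 2.5299 → 2.530 bits.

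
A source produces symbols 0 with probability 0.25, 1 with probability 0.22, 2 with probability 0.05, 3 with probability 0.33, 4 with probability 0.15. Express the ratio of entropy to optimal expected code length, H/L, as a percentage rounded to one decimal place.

Entropy H = −Σ p log₂ p ≈ 2.1350 bits.
Huffman merges: 1/20+3/20→1/5; 1/5+11/50→21/50; 1/4+33/100→29/50; 21/50+29/50→1. L = 11/5 ≈ 2.2000.
Efficiency = H/L = 2.1350/2.2000 = 97.0%.

97.0%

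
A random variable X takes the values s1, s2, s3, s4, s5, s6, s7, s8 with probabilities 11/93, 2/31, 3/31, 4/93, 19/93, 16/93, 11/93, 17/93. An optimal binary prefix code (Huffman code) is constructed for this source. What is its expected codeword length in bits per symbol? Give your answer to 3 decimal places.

2.903 bits/symbol

Repeatedly combine the two least-probable nodes; the expected code length is the sum of the merged weights.
merge 4/93 + 2/31 → 10/93
merge 3/31 + 10/93 → 19/93
merge 11/93 + 11/93 → 22/93
merge 16/93 + 17/93 → 11/31
merge 19/93 + 19/93 → 38/93
merge 22/93 + 11/31 → 55/93
merge 38/93 + 55/93 → 1
L = 10/93 + 19/93 + 22/93 + 11/31 + 38/93 + 55/93 + 1 = 90/31 ≈ 2.903 bits/symbol.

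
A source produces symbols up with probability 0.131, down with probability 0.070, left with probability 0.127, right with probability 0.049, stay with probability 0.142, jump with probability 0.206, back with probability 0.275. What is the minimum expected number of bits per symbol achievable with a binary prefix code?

2.638 bits/symbol

Repeatedly combine the two least-probable nodes; the expected code length is the sum of the merged weights.
merge 49/1000 + 7/100 → 119/1000
merge 119/1000 + 127/1000 → 123/500
merge 131/1000 + 71/500 → 273/1000
merge 103/500 + 123/500 → 113/250
merge 273/1000 + 11/40 → 137/250
merge 113/250 + 137/250 → 1
L = 119/1000 + 123/500 + 273/1000 + 113/250 + 137/250 + 1 = 1319/500 = 2.638 bits/symbol.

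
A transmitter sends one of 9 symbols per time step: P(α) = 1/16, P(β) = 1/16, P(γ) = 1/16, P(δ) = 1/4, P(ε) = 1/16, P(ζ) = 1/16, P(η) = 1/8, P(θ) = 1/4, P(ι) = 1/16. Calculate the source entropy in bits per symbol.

2.875 bits

Each probability is a power of 1/2, so log₂(1/p) is an integer.
H = Σ p·log₂(1/p) = 1/16·4 + 1/16·4 + 1/16·4 + 1/4·2 + 1/16·4 + 1/16·4 + 1/8·3 + 1/4·2 + 1/16·4 = 2.875 bits.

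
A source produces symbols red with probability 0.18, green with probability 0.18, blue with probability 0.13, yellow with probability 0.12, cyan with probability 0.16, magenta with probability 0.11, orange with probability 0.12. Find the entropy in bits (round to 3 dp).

2.781 bits

H = −Σ pᵢ log₂ pᵢ.
−0.18·log₂(0.18) = 0.4453
−0.18·log₂(0.18) = 0.4453
−0.13·log₂(0.13) = 0.3826
−0.12·log₂(0.12) = 0.3671
−0.16·log₂(0.16) = 0.4230
−0.11·log₂(0.11) = 0.3503
−0.12·log₂(0.12) = 0.3671
Sum ≈ 2.7807 → 2.781 bits.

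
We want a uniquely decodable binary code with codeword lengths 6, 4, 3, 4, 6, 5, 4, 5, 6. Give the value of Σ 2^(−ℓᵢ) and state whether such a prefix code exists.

With common denominator 2^6 = 64: Σ 2^(−ℓᵢ) = 1/64 + 4/64 + 8/64 + 4/64 + 1/64 + 2/64 + 4/64 + 2/64 + 1/64 = 27/64 = 0.421875.
Kraft's inequality requires Σ ≤ 1; here Σ = 0.421875 ≤ 1, so such a prefix code exists.

0.421875; yes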